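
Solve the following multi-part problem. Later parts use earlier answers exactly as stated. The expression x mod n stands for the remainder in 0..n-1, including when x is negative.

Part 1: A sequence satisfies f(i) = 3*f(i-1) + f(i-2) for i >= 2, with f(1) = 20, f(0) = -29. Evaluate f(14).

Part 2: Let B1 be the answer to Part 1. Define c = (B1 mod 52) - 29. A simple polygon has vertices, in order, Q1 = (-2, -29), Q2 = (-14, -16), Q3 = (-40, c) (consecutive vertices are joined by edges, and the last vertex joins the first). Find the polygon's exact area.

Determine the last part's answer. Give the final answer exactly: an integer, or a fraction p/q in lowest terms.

11

Part 1: f(2) = 3*(20) + 1*(-29) = 31; iterating: f(2)=31, f(3)=113, f(4)=370, f(5)=1223, f(6)=4039, f(7)=13340, f(8)=44059, f(9)=145517, f(10)=480610, f(11)=1587347, f(12)=5242651, f(13)=17315300, f(14)=57188551; answer 57188551
Part 2: B1 = 57188551; c = 14; cross terms: (-2*-16 - -14*-29)=-374, (-14*14 - -40*-16)=-836, (-40*-29 - -2*14)=1188; twice the area = |-22| = 22; area = 11; answer 11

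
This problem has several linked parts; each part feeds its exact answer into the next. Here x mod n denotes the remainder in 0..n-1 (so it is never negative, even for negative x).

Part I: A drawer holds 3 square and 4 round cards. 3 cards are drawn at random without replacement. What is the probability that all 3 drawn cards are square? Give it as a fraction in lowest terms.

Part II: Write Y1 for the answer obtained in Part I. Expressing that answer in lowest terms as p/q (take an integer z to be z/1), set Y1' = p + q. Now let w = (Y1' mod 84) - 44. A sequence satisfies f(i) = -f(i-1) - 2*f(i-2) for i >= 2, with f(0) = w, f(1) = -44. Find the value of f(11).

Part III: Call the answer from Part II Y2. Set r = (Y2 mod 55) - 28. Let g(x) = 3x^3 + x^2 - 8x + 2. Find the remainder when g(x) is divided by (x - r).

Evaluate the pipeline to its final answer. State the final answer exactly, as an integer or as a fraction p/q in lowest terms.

Part I: total draws C(7,3) = 35; favorable C(3,3) = 1; P = 1/35; answer 1/35
Part II: Y1 = 1/35; threaded value p + q = 36; w = -8; f(2) = -1*(-44) - 2*(-8) = 60; iterating: f(2)=60, f(3)=28, f(4)=-148, f(5)=92, f(6)=204, f(7)=-388, f(8)=-20, f(9)=796, f(10)=-756, f(11)=-836; answer -836
Part III: Y2 = -836; r = 16; remainder = value at the root: 3*(16)^3 + 1*(16)^2 - 8*(16)^1 + 2 = (12288) + (256) + (-128) + (2) = 12418; answer 12418

12418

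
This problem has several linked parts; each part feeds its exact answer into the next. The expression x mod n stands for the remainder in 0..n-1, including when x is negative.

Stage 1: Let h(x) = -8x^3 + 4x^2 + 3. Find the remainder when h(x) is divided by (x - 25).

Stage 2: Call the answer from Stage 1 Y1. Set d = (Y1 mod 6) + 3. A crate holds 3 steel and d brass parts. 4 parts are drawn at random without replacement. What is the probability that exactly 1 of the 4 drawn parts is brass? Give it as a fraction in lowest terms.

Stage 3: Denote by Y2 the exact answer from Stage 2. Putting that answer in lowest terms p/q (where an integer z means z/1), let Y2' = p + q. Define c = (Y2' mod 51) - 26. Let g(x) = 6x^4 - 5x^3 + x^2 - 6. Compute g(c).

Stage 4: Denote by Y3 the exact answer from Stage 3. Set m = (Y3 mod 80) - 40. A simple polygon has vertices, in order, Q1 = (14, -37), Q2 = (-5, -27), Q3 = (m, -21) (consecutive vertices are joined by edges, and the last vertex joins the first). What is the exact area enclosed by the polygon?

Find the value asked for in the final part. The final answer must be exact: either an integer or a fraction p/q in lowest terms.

152

Stage 1: remainder = value at the root: -8*(25)^3 + 4*(25)^2 + 3 = (-125000) + (2500) + (3) = -122497; answer -122497
Stage 2: Y1 = -122497; d = 8; total draws C(11,4) = 330; favorable C(8,1)*C(3,3) = 8; P = 4/165; answer 4/165
Stage 3: Y2 = 4/165; threaded value p + q = 169; c = -10; 6*(-10)^4 - 5*(-10)^3 + 1*(-10)^2 - 6 = (60000) + (5000) + (100) + (-6) = 65094; answer 65094
Stage 4: Y3 = 65094; m = 14; cross terms: (14*-27 - -5*-37)=-563, (-5*-21 - 14*-27)=483, (14*-37 - 14*-21)=-224; twice the area = |-304| = 304; area = 152; answer 152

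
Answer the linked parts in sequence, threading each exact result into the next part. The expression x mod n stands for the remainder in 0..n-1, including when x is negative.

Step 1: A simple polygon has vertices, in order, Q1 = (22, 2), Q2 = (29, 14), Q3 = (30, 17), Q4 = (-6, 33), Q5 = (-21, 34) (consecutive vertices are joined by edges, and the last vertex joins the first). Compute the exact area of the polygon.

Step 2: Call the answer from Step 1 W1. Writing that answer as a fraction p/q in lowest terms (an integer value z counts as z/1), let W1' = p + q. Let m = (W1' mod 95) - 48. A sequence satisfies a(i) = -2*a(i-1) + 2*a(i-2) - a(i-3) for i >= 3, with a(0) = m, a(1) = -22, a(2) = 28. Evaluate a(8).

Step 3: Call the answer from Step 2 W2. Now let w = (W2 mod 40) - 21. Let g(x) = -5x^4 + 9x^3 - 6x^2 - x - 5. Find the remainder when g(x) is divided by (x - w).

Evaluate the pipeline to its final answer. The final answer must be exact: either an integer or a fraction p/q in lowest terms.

-24

Step 1: cross terms: (22*14 - 29*2)=250, (29*17 - 30*14)=73, (30*33 - -6*17)=1092, (-6*34 - -21*33)=489, (-21*2 - 22*34)=-790; twice the area = |1114| = 1114; area = 557; answer 557
Step 2: W1 = 557; threaded value p + q = 558; m = 35; a(3) = -2*(28) + 2*(-22) - 1*(35) = -135; iterating: a(3)=-135, a(4)=348, a(5)=-994, a(6)=2819, a(7)=-7974, a(8)=22580; answer 22580
Step 3: W2 = 22580; w = -1; remainder = value at the root: -5*(-1)^4 + 9*(-1)^3 - 6*(-1)^2 - 1*(-1)^1 - 5 = (-5) + (-9) + (-6) + (1) + (-5) = -24; answer -24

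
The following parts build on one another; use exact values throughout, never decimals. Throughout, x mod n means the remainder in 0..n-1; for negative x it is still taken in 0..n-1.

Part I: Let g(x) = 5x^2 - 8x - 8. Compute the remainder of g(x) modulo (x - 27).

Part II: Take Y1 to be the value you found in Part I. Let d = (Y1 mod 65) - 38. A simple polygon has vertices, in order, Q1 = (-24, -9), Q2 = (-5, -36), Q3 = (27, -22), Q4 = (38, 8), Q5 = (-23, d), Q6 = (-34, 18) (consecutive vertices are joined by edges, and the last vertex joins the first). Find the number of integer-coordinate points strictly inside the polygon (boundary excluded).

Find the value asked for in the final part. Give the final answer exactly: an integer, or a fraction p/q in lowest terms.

1836

Part I: remainder = value at the root: 5*(27)^2 - 8*(27)^1 - 8 = (3645) + (-216) + (-8) = 3421; answer 3421
Part II: Y1 = 3421; d = 3; cross terms: (-24*-36 - -5*-9)=819, (-5*-22 - 27*-36)=1082, (27*8 - 38*-22)=1052, (38*3 - -23*8)=298, (-23*18 - -34*3)=-312, (-34*-9 - -24*18)=738; twice the area = |3677| = 3677; area = 3677/2; boundary points = 1 + 2 + 1 + 1 + 1 + 1 = 7; strictly interior points = area - boundary/2 + 1 = 1836; answer 1836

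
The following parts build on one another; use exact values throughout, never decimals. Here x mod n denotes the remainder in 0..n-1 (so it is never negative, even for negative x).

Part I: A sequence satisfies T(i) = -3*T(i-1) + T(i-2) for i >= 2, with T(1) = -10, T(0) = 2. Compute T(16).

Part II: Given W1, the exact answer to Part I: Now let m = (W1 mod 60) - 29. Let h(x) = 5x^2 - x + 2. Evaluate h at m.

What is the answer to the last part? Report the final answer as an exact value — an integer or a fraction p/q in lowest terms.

2186

Part I: T(2) = -3*(-10) + 1*(2) = 32; iterating: T(2)=32, T(3)=-106, T(4)=350, T(5)=-1156, T(6)=3818, T(7)=-12610, T(8)=41648, T(9)=-137554, T(10)=454310, T(11)=-1500484, T(12)=4955762, T(13)=-16367770, T(14)=54059072, T(15)=-178544986, T(16)=589694030; answer 589694030
Part II: W1 = 589694030; m = 21; 5*(21)^2 - 1*(21)^1 + 2 = (2205) + (-21) + (2) = 2186; answer 2186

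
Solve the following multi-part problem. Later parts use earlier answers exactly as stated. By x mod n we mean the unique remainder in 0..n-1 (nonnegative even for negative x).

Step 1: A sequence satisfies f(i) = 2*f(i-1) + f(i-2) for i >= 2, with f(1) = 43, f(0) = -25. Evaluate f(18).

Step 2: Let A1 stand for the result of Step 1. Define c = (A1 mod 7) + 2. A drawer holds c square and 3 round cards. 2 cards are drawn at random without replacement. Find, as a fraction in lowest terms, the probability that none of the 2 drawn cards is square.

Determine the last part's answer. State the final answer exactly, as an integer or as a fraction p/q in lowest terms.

3/28

Step 1: f(2) = 2*(43) + 1*(-25) = 61; iterating: f(2)=61, f(3)=165, f(4)=391, f(5)=947, f(6)=2285, f(7)=5517, f(8)=13319, f(9)=32155, f(10)=77629, f(11)=187413, f(12)=452455, f(13)=1092323, f(14)=2637101, f(15)=6366525, f(16)=15370151, f(17)=37106827, f(18)=89583805; answer 89583805
Step 2: A1 = 89583805; c = 5; total draws C(8,2) = 28; favorable C(3,2) = 3; P = 3/28; answer 3/28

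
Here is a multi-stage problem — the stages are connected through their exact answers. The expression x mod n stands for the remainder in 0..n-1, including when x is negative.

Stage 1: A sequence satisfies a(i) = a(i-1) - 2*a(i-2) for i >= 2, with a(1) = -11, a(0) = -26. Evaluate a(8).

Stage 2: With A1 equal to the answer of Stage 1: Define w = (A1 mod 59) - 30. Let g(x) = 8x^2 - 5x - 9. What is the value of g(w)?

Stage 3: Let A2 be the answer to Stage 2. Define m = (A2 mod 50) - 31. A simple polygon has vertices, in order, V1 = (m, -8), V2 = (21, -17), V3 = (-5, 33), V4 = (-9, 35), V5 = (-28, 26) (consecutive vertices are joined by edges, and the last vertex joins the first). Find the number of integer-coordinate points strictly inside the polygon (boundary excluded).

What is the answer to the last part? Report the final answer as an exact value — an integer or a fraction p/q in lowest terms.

Stage 1: a(2) = 1*(-11) - 2*(-26) = 41; iterating: a(2)=41, a(3)=63, a(4)=-19, a(5)=-145, a(6)=-107, a(7)=183, a(8)=397; answer 397
Stage 2: A1 = 397; w = 13; 8*(13)^2 - 5*(13)^1 - 9 = (1352) + (-65) + (-9) = 1278; answer 1278
Stage 3: A2 = 1278; m = -3; cross terms: (-3*-17 - 21*-8)=219, (21*33 - -5*-17)=608, (-5*35 - -9*33)=122, (-9*26 - -28*35)=746, (-28*-8 - -3*26)=302; twice the area = |1997| = 1997; area = 1997/2; boundary points = 3 + 2 + 2 + 1 + 1 = 9; strictly interior points = area - boundary/2 + 1 = 995; answer 995

995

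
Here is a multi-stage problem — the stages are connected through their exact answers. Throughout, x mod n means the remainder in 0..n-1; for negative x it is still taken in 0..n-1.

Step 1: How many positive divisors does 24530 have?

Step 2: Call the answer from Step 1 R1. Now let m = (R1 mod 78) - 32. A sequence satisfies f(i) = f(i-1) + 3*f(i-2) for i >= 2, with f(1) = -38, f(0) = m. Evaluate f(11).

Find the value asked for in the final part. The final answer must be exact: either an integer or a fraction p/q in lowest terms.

-157586

Step 1: 24530 = 2 * 5 * 11 * 223; number of divisors = (1+1) * (1+1) * (1+1) * (1+1) = 16; answer 16
Step 2: R1 = 16; m = -16; f(2) = 1*(-38) + 3*(-16) = -86; iterating: f(2)=-86, f(3)=-200, f(4)=-458, f(5)=-1058, f(6)=-2432, f(7)=-5606, f(8)=-12902, f(9)=-29720, f(10)=-68426, f(11)=-157586; answer -157586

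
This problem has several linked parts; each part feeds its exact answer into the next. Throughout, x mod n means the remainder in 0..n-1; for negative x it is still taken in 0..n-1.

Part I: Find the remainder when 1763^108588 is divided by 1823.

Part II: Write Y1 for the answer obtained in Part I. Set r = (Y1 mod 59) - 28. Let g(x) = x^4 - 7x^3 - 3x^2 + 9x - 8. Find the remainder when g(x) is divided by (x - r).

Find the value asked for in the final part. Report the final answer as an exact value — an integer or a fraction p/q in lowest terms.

Part I: squarings mod 1823: 1763^1=1763, 1763^2=1777, 1763^4=293, 1763^8=168, 1763^16=879, 1763^32=1512, 1763^64=102, 1763^128=1289, 1763^256=768, 1763^512=995, 1763^1024=136, 1763^2048=266, 1763^4096=1482, 1763^8192=1432, 1763^16384=1572, 1763^32768=1019, 1763^65536=1074; 1763^108588 = 1763^4 * 1763^8 * 1763^32 * 1763^2048 * 1763^8192 * 1763^32768 * 1763^65536 = 1761 (mod 1823); answer 1761
Part II: Y1 = 1761; r = 22; remainder = value at the root: 1*(22)^4 - 7*(22)^3 - 3*(22)^2 + 9*(22)^1 - 8 = (234256) + (-74536) + (-1452) + (198) + (-8) = 158458; answer 158458

158458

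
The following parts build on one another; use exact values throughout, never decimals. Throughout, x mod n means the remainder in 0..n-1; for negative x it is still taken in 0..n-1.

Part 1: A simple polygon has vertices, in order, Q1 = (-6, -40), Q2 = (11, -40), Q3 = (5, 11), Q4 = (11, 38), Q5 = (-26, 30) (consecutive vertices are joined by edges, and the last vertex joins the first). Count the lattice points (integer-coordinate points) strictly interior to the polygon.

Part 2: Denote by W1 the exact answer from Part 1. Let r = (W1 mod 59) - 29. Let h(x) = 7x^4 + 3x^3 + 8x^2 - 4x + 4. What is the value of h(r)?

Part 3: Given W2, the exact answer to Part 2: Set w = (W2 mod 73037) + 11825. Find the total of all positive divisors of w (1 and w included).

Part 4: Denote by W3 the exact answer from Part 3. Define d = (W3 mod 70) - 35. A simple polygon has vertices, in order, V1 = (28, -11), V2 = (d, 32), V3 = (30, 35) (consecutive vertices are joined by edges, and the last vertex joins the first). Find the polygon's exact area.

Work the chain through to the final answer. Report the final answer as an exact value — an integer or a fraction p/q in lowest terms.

204

Part 1: cross terms: (-6*-40 - 11*-40)=680, (11*11 - 5*-40)=321, (5*38 - 11*11)=69, (11*30 - -26*38)=1318, (-26*-40 - -6*30)=1220; twice the area = |3608| = 3608; area = 1804; boundary points = 17 + 3 + 3 + 1 + 10 = 34; strictly interior points = area - boundary/2 + 1 = 1788; answer 1788
Part 2: W1 = 1788; r = -11; 7*(-11)^4 + 3*(-11)^3 + 8*(-11)^2 - 4*(-11)^1 + 4 = (102487) + (-3993) + (968) + (44) + (4) = 99510; answer 99510
Part 3: W2 = 99510; w = 38298; 38298 = 2 * 3 * 13 * 491; sigma = (1 + 2) * (1 + 3) * (1 + 13) * (1 + 491) = 3 * 4 * 14 * 492 = 82656; answer 82656
Part 4: W3 = 82656; d = 21; cross terms: (28*32 - 21*-11)=1127, (21*35 - 30*32)=-225, (30*-11 - 28*35)=-1310; twice the area = |-408| = 408; area = 204; answer 204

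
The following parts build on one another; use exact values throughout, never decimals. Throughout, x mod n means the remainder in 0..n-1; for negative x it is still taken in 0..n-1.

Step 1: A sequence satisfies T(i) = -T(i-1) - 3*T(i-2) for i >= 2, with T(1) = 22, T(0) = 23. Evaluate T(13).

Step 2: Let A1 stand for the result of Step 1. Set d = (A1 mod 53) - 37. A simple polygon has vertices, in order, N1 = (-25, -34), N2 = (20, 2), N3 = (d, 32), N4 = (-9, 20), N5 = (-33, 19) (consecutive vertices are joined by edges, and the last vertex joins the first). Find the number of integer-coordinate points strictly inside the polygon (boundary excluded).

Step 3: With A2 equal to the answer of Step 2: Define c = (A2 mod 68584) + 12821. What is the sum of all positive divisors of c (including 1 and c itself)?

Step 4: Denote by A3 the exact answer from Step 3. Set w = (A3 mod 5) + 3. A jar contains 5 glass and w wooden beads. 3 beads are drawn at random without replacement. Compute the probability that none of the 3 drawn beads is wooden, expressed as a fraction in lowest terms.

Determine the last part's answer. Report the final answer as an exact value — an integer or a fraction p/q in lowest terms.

1/12

Step 1: T(2) = -1*(22) - 3*(23) = -91; iterating: T(2)=-91, T(3)=25, T(4)=248, T(5)=-323, T(6)=-421, T(7)=1390, T(8)=-127, T(9)=-4043, T(10)=4424, T(11)=7705, T(12)=-20977, T(13)=-2138; answer -2138
Step 2: A1 = -2138; d = -2; cross terms: (-25*2 - 20*-34)=630, (20*32 - -2*2)=644, (-2*20 - -9*32)=248, (-9*19 - -33*20)=489, (-33*-34 - -25*19)=1597; twice the area = |3608| = 3608; area = 1804; boundary points = 9 + 2 + 1 + 1 + 1 = 14; strictly interior points = area - boundary/2 + 1 = 1798; answer 1798
Step 3: A2 = 1798; c = 14619; 14619 = 3 * 11 * 443; sigma = (1 + 3) * (1 + 11) * (1 + 443) = 4 * 12 * 444 = 21312; answer 21312
Step 4: A3 = 21312; w = 5; total draws C(10,3) = 120; favorable C(5,3) = 10; P = 1/12; answer 1/12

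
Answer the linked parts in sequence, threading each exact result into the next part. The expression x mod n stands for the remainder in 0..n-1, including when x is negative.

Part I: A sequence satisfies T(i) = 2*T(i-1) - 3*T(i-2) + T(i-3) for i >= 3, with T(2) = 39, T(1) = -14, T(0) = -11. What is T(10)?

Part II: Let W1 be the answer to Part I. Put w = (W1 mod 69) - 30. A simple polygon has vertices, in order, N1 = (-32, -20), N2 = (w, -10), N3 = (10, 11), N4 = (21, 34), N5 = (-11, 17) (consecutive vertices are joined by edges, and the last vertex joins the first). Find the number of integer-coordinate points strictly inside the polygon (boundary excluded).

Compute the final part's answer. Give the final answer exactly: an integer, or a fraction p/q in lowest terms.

809

Part I: T(3) = 2*(39) - 3*(-14) + 1*(-11) = 109; iterating: T(3)=109, T(4)=87, T(5)=-114, T(6)=-380, T(7)=-331, T(8)=364, T(9)=1341, T(10)=1259; answer 1259
Part II: W1 = 1259; w = -13; cross terms: (-32*-10 - -13*-20)=60, (-13*11 - 10*-10)=-43, (10*34 - 21*11)=109, (21*17 - -11*34)=731, (-11*-20 - -32*17)=764; twice the area = |1621| = 1621; area = 1621/2; boundary points = 1 + 1 + 1 + 1 + 1 = 5; strictly interior points = area - boundary/2 + 1 = 809; answer 809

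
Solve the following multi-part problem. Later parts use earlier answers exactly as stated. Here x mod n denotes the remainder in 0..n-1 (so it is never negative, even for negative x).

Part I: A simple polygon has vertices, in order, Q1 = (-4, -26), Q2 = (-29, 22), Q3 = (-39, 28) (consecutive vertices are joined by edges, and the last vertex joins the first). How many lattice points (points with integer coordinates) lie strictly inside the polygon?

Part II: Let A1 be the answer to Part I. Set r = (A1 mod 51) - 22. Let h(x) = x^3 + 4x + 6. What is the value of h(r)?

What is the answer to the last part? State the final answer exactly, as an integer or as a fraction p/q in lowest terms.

-1369

Part I: cross terms: (-4*22 - -29*-26)=-842, (-29*28 - -39*22)=46, (-39*-26 - -4*28)=1126; twice the area = |330| = 330; area = 165; boundary points = 1 + 2 + 1 = 4; strictly interior points = area - boundary/2 + 1 = 164; answer 164
Part II: A1 = 164; r = -11; 1*(-11)^3 + 4*(-11)^1 + 6 = (-1331) + (-44) + (6) = -1369; answer -1369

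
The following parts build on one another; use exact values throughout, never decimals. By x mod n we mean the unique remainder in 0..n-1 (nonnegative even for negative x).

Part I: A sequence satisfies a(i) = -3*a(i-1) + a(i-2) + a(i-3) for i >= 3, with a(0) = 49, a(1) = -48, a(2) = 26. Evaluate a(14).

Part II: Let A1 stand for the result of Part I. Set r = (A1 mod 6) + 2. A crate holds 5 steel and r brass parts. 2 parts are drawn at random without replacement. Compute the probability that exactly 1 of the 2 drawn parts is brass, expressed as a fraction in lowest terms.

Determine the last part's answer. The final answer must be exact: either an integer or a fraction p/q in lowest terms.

Part I: a(3) = -3*(26) + 1*(-48) + 1*(49) = -77; iterating: a(3)=-77, a(4)=209, a(5)=-678, a(6)=2166, a(7)=-6967, a(8)=22389, a(9)=-71968, a(10)=231326, a(11)=-743557, a(12)=2390029, a(13)=-7682318, a(14)=24693426; answer 24693426
Part II: A1 = 24693426; r = 2; total draws C(7,2) = 21; favorable C(2,1)*C(5,1) = 10; P = 10/21; answer 10/21

10/21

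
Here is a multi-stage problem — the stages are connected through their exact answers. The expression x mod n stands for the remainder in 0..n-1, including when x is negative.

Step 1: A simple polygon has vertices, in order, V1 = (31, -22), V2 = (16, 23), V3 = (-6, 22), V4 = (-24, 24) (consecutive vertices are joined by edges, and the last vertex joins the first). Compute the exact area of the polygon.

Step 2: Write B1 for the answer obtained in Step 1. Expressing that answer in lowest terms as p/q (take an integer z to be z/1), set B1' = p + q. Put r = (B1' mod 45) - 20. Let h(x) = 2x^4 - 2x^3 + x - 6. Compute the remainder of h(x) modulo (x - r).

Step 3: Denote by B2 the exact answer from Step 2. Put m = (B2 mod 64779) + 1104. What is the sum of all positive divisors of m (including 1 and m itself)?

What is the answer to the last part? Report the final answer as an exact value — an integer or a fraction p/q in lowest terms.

2594

Step 1: cross terms: (31*23 - 16*-22)=1065, (16*22 - -6*23)=490, (-6*24 - -24*22)=384, (-24*-22 - 31*24)=-216; twice the area = |1723| = 1723; area = 1723/2; answer 1723/2
Step 2: B1 = 1723/2; threaded value p + q = 1725; r = -5; remainder = value at the root: 2*(-5)^4 - 2*(-5)^3 + 1*(-5)^1 - 6 = (1250) + (250) + (-5) + (-6) = 1489; answer 1489
Step 3: B2 = 1489; m = 2593; 2593 is prime, so its only divisors are 1 and 2593; sigma = 1 + 2593 = 2594; answer 2594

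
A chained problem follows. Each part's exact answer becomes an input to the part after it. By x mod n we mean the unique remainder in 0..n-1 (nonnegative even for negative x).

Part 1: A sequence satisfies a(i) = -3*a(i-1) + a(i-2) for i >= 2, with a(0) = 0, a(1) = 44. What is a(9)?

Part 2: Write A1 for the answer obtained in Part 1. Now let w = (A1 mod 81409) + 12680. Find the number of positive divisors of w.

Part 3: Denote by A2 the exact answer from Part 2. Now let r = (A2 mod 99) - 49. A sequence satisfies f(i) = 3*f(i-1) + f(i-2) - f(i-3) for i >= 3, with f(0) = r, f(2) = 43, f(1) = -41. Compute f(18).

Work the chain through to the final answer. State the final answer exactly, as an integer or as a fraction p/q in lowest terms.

5883470875

Part 1: a(2) = -3*(44) + 1*(0) = -132; iterating: a(2)=-132, a(3)=440, a(4)=-1452, a(5)=4796, a(6)=-15840, a(7)=52316, a(8)=-172788, a(9)=570680; answer 570680
Part 2: A1 = 570680; w = 13497; 13497 = 3 * 11 * 409; number of divisors = (1+1) * (1+1) * (1+1) = 8; answer 8
Part 3: A2 = 8; r = -41; f(3) = 3*(43) + 1*(-41) - 1*(-41) = 129; iterating: f(3)=129, f(4)=471, f(5)=1499, f(6)=4839, f(7)=15545, f(8)=49975, f(9)=160631, f(10)=516323, f(11)=1659625, f(12)=5334567, f(13)=17147003, f(14)=55115951, f(15)=177160289, f(16)=569449815, f(17)=1830393783, f(18)=5883470875; answer 5883470875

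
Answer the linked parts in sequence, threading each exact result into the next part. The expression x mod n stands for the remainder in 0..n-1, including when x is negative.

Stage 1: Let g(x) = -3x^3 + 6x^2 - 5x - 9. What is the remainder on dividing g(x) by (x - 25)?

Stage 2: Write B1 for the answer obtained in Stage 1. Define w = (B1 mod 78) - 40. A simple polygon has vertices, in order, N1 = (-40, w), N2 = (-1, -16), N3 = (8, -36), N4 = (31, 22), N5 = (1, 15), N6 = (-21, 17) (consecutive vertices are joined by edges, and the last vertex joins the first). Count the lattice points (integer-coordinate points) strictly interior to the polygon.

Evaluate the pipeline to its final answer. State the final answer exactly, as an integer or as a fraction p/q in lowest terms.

Stage 1: remainder = value at the root: -3*(25)^3 + 6*(25)^2 - 5*(25)^1 - 9 = (-46875) + (3750) + (-125) + (-9) = -43259; answer -43259
Stage 2: B1 = -43259; w = -9; cross terms: (-40*-16 - -1*-9)=631, (-1*-36 - 8*-16)=164, (8*22 - 31*-36)=1292, (31*15 - 1*22)=443, (1*17 - -21*15)=332, (-21*-9 - -40*17)=869; twice the area = |3731| = 3731; area = 3731/2; boundary points = 1 + 1 + 1 + 1 + 2 + 1 = 7; strictly interior points = area - boundary/2 + 1 = 1863; answer 1863

1863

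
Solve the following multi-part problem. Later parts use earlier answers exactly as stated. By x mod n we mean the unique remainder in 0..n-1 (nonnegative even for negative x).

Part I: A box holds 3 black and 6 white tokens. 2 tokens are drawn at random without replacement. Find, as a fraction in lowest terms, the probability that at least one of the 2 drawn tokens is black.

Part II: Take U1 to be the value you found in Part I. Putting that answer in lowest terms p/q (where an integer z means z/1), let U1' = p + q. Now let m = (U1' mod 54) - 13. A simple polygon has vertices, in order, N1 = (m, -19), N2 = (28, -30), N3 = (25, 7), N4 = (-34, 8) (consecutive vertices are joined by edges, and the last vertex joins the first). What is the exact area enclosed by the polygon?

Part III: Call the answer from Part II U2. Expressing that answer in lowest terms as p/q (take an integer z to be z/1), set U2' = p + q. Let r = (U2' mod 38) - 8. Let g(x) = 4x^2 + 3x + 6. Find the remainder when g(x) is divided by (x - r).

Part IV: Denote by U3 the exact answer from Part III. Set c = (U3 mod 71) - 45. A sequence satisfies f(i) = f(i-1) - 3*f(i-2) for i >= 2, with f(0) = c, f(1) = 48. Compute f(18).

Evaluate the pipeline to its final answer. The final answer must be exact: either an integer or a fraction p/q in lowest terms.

Part I: total draws C(9,2) = 36; complement C(6,2) = 15; favorable 36 - 15 = 21; P = 7/12; answer 7/12
Part II: U1 = 7/12; threaded value p + q = 19; m = 6; cross terms: (6*-30 - 28*-19)=352, (28*7 - 25*-30)=946, (25*8 - -34*7)=438, (-34*-19 - 6*8)=598; twice the area = |2334| = 2334; area = 1167; answer 1167
Part III: U2 = 1167; threaded value p + q = 1168; r = 20; remainder = value at the root: 4*(20)^2 + 3*(20)^1 + 6 = (1600) + (60) + (6) = 1666; answer 1666
Part IV: U3 = 1666; c = -12; f(2) = 1*(48) - 3*(-12) = 84; iterating: f(2)=84, f(3)=-60, f(4)=-312, f(5)=-132, f(6)=804, f(7)=1200, f(8)=-1212, f(9)=-4812, f(10)=-1176, f(11)=13260, f(12)=16788, f(13)=-22992, f(14)=-73356, f(15)=-4380, f(16)=215688, f(17)=228828, f(18)=-418236; answer -418236

-418236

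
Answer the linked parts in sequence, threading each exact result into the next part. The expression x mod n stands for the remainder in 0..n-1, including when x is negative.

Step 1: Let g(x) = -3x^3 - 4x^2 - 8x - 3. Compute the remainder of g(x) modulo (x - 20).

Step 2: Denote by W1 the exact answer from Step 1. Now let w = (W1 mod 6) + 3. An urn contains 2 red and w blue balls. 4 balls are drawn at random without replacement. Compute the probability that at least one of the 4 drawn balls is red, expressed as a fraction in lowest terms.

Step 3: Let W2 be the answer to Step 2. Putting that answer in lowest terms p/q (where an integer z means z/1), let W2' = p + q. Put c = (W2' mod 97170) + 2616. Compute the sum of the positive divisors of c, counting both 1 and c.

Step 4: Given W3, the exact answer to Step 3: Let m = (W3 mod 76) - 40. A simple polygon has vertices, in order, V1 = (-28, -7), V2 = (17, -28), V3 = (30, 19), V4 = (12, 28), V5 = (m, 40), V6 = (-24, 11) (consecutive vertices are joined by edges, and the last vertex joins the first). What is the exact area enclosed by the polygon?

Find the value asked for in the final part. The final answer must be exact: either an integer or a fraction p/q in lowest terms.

2212

Step 1: remainder = value at the root: -3*(20)^3 - 4*(20)^2 - 8*(20)^1 - 3 = (-24000) + (-1600) + (-160) + (-3) = -25763; answer -25763
Step 2: W1 = -25763; w = 4; total draws C(6,4) = 15; complement C(4,4) = 1; favorable 15 - 1 = 14; P = 14/15; answer 14/15
Step 3: W2 = 14/15; threaded value p + q = 29; c = 2645; 2645 = 5 * 23^2; sigma = (1 + 5) * (1 + 23 + 529) = 6 * 553 = 3318; answer 3318
Step 4: W3 = 3318; m = 10; cross terms: (-28*-28 - 17*-7)=903, (17*19 - 30*-28)=1163, (30*28 - 12*19)=612, (12*40 - 10*28)=200, (10*11 - -24*40)=1070, (-24*-7 - -28*11)=476; twice the area = |4424| = 4424; area = 2212; answer 2212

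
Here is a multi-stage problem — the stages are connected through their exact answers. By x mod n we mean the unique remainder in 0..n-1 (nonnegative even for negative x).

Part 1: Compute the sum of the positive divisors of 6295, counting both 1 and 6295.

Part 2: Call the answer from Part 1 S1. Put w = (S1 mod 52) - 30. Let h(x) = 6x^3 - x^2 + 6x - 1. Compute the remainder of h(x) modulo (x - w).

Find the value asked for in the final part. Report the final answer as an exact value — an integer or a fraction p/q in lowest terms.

-6161

Part 1: 6295 = 5 * 1259; sigma = (1 + 5) * (1 + 1259) = 6 * 1260 = 7560; answer 7560
Part 2: S1 = 7560; w = -10; remainder = value at the root: 6*(-10)^3 - 1*(-10)^2 + 6*(-10)^1 - 1 = (-6000) + (-100) + (-60) + (-1) = -6161; answer -6161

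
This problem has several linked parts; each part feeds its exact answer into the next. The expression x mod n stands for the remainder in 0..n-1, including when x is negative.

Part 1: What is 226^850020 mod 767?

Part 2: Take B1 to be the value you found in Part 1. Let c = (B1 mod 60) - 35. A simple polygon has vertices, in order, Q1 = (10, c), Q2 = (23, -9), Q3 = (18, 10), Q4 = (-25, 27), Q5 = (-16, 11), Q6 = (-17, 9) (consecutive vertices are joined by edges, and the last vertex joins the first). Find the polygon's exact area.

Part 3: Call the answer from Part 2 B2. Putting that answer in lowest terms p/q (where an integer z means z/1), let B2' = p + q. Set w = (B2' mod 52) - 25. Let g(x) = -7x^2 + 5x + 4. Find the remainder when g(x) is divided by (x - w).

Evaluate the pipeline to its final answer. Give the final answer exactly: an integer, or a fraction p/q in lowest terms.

-1298

Part 1: squarings mod 767: 226^1=226, 226^2=454, 226^4=560, 226^8=664, 226^16=638, 226^32=534, 226^64=599, 226^128=612, 226^256=248, 226^512=144, 226^1024=27, 226^2048=729, 226^4096=677, 226^8192=430, 226^16384=53, 226^32768=508, 226^65536=352, 226^131072=417, 226^262144=547, 226^524288=79; 226^850020 = 226^4 * 226^32 * 226^64 * 226^2048 * 226^4096 * 226^8192 * 226^16384 * 226^32768 * 226^262144 * 226^524288 = 521 (mod 767); answer 521
Part 2: B1 = 521; c = 6; cross terms: (10*-9 - 23*6)=-228, (23*10 - 18*-9)=392, (18*27 - -25*10)=736, (-25*11 - -16*27)=157, (-16*9 - -17*11)=43, (-17*6 - 10*9)=-192; twice the area = |908| = 908; area = 454; answer 454
Part 3: B2 = 454; threaded value p + q = 455; w = 14; remainder = value at the root: -7*(14)^2 + 5*(14)^1 + 4 = (-1372) + (70) + (4) = -1298; answer -1298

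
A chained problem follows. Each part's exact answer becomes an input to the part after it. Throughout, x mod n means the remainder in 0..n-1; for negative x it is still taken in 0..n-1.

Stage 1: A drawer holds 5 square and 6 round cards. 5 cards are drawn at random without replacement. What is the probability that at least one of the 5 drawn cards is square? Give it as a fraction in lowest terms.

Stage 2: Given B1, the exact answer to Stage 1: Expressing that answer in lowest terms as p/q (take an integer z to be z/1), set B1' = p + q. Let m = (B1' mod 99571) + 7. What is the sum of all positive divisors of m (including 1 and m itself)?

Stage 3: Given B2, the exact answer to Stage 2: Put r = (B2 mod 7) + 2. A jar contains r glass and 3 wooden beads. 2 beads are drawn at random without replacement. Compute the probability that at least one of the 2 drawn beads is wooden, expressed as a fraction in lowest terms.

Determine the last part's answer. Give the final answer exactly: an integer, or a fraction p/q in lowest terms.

Stage 1: total draws C(11,5) = 462; complement C(6,5) = 6; favorable 462 - 6 = 456; P = 76/77; answer 76/77
Stage 2: B1 = 76/77; threaded value p + q = 153; m = 160; 160 = 2^5 * 5; sigma = (1 + 2 + 4 + 8 + 16 + 32) * (1 + 5) = 63 * 6 = 378; answer 378
Stage 3: B2 = 378; r = 2; total draws C(5,2) = 10; complement C(2,2) = 1; favorable 10 - 1 = 9; P = 9/10; answer 9/10

9/10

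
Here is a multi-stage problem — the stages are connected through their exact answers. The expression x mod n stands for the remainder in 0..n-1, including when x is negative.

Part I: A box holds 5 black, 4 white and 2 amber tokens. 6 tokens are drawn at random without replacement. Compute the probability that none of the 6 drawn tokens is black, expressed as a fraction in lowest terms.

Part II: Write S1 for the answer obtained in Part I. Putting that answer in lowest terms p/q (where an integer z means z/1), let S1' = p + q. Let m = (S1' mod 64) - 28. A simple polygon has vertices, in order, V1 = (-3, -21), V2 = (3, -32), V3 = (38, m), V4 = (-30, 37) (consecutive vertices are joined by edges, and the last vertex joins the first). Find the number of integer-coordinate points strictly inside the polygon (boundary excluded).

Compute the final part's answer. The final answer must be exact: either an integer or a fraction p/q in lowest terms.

Part I: total draws C(11,6) = 462; favorable C(6,6) = 1; P = 1/462; answer 1/462
Part II: S1 = 1/462; threaded value p + q = 463; m = -13; cross terms: (-3*-32 - 3*-21)=159, (3*-13 - 38*-32)=1177, (38*37 - -30*-13)=1016, (-30*-21 - -3*37)=741; twice the area = |3093| = 3093; area = 3093/2; boundary points = 1 + 1 + 2 + 1 = 5; strictly interior points = area - boundary/2 + 1 = 1545; answer 1545

1545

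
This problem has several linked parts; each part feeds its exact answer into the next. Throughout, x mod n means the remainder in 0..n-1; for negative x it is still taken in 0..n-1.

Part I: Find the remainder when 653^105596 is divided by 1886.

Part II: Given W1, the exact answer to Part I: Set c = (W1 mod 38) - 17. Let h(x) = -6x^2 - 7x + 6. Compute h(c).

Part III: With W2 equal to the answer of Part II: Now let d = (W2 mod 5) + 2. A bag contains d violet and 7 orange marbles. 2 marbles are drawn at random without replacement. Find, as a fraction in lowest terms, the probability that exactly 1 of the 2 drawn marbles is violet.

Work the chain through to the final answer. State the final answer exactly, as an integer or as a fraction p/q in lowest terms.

Part I: squarings mod 1886: 653^1=653, 653^2=173, 653^4=1639, 653^8=657, 653^16=1641, 653^32=1559, 653^64=1313, 653^128=165, 653^256=821, 653^512=739, 653^1024=1067, 653^2048=1231, 653^4096=903, 653^8192=657, 653^16384=1641, 653^32768=1559, 653^65536=1313; 653^105596 = 653^4 * 653^8 * 653^16 * 653^32 * 653^64 * 653^1024 * 653^2048 * 653^4096 * 653^32768 * 653^65536 = 901 (mod 1886); answer 901
Part II: W1 = 901; c = 10; -6*(10)^2 - 7*(10)^1 + 6 = (-600) + (-70) + (6) = -664; answer -664
Part III: W2 = -664; d = 3; total draws C(10,2) = 45; favorable C(3,1)*C(7,1) = 21; P = 7/15; answer 7/15

7/15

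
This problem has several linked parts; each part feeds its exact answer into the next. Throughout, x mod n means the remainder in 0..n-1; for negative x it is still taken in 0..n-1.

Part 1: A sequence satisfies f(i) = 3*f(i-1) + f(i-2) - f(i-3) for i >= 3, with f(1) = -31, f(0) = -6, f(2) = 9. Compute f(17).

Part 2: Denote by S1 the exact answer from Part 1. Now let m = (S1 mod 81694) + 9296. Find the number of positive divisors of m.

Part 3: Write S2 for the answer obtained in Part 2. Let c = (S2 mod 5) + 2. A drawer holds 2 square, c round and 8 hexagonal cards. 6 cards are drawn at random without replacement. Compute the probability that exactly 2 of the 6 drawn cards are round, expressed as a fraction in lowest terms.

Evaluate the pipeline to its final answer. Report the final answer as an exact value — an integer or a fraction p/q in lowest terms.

225/572

Part 1: f(3) = 3*(9) + 1*(-31) - 1*(-6) = 2; iterating: f(3)=2, f(4)=46, f(5)=131, f(6)=437, f(7)=1396, f(8)=4494, f(9)=14441, f(10)=46421, f(11)=149210, f(12)=479610, f(13)=1541619, f(14)=4955257, f(15)=15927780, f(16)=51196978, f(17)=164563457; answer 164563457
Part 2: S1 = 164563457; m = 41037; 41037 = 3 * 13679; number of divisors = (1+1) * (1+1) = 4; answer 4
Part 3: S2 = 4; c = 6; total draws C(16,6) = 8008; favorable C(6,2)*C(10,4) = 3150; P = 225/572; answer 225/572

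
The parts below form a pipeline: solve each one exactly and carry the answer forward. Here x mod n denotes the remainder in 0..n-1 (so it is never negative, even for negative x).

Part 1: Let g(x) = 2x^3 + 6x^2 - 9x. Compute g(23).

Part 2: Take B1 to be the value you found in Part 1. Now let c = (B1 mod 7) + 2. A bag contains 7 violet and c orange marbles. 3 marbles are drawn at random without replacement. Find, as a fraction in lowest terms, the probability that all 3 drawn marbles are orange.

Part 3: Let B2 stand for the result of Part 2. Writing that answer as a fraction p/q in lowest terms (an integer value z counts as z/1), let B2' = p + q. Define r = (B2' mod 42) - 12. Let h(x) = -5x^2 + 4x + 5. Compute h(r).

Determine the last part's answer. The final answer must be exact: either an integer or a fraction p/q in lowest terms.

Part 1: 2*(23)^3 + 6*(23)^2 - 9*(23)^1 = (24334) + (3174) + (-207) = 27301; answer 27301
Part 2: B1 = 27301; c = 3; total draws C(10,3) = 120; favorable C(3,3) = 1; P = 1/120; answer 1/120
Part 3: B2 = 1/120; threaded value p + q = 121; r = 25; -5*(25)^2 + 4*(25)^1 + 5 = (-3125) + (100) + (5) = -3020; answer -3020

-3020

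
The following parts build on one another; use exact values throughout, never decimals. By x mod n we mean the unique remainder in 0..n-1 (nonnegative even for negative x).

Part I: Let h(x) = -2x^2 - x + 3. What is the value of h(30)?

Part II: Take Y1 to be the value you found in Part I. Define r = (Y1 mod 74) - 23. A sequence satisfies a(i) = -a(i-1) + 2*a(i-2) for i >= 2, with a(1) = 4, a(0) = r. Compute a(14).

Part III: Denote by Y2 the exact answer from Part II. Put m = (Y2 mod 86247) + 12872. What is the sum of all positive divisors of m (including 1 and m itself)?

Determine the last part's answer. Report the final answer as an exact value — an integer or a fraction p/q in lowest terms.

104904

Part I: -2*(30)^2 - 1*(30)^1 + 3 = (-1800) + (-30) + (3) = -1827; answer -1827
Part II: Y1 = -1827; r = 0; a(2) = -1*(4) + 2*(0) = -4; iterating: a(2)=-4, a(3)=12, a(4)=-20, a(5)=44, a(6)=-84, a(7)=172, a(8)=-340, a(9)=684, a(10)=-1364, a(11)=2732, a(12)=-5460, a(13)=10924, a(14)=-21844; answer -21844
Part III: Y2 = -21844; m = 77275; 77275 = 5^2 * 11 * 281; sigma = (1 + 5 + 25) * (1 + 11) * (1 + 281) = 31 * 12 * 282 = 104904; answer 104904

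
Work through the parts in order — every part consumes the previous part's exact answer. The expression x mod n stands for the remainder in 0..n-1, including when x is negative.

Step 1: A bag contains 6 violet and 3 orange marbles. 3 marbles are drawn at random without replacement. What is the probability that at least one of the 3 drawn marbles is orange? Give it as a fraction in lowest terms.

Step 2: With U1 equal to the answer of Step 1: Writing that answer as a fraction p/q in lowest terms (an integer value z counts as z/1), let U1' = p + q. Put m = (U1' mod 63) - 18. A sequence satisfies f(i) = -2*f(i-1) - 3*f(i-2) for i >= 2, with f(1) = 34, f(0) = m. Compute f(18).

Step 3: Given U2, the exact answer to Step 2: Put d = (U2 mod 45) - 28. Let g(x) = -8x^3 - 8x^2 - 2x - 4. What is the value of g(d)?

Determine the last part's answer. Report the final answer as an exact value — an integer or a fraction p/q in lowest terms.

25226

Step 1: total draws C(9,3) = 84; complement C(6,3) = 20; favorable 84 - 20 = 64; P = 16/21; answer 16/21
Step 2: U1 = 16/21; threaded value p + q = 37; m = 19; f(2) = -2*(34) - 3*(19) = -125; iterating: f(2)=-125, f(3)=148, f(4)=79, f(5)=-602, f(6)=967, f(7)=-128, f(8)=-2645, f(9)=5674, f(10)=-3413, f(11)=-10196, f(12)=30631, f(13)=-30674, f(14)=-30545, f(15)=153112, f(16)=-214589, f(17)=-30158, f(18)=704083; answer 704083
Step 3: U2 = 704083; d = -15; -8*(-15)^3 - 8*(-15)^2 - 2*(-15)^1 - 4 = (27000) + (-1800) + (30) + (-4) = 25226; answer 25226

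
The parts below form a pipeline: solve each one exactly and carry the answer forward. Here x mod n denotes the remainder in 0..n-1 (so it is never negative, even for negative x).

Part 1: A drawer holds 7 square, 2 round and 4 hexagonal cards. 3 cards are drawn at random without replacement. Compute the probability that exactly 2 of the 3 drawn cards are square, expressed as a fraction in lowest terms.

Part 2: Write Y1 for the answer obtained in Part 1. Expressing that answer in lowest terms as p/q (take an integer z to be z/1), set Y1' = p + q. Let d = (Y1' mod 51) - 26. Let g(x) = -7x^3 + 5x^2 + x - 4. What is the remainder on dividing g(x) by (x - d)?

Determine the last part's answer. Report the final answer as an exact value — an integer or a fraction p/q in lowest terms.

Part 1: total draws C(13,3) = 286; favorable C(7,2)*C(6,1) = 126; P = 63/143; answer 63/143
Part 2: Y1 = 63/143; threaded value p + q = 206; d = -24; remainder = value at the root: -7*(-24)^3 + 5*(-24)^2 + 1*(-24)^1 - 4 = (96768) + (2880) + (-24) + (-4) = 99620; answer 99620

99620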